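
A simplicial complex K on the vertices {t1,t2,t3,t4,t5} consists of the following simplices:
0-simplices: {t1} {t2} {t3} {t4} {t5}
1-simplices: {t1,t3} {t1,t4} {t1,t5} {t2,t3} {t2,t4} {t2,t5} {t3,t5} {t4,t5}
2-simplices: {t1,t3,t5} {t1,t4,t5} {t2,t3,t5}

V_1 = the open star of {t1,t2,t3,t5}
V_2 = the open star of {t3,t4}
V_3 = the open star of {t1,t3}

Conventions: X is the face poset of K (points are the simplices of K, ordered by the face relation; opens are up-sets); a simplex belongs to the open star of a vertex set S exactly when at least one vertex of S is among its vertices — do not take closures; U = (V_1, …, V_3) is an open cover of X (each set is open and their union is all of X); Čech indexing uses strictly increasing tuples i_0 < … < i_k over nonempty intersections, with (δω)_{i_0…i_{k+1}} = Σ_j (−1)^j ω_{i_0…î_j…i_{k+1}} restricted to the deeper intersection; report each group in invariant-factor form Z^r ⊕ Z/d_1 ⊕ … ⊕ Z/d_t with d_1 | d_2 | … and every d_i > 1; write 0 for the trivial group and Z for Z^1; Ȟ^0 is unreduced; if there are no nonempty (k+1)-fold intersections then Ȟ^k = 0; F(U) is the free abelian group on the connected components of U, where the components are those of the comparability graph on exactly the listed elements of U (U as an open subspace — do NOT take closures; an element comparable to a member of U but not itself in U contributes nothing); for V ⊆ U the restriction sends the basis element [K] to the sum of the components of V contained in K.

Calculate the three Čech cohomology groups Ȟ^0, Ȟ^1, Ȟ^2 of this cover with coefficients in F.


Ȟ^0 ≅ Z,  Ȟ^1 ≅ Z,  Ȟ^2 ≅ 0

nerve simplices:
  V1={{t1},{t2},{t3},{t5},{t1,t3},{t1,t4},{t1,t5},{t2,t3},{t2,t4},{t2,t5},{t3,t5},{t4,t5},{t1,t3,t5},{t1,t4,t5},{t2,t3,t5}} V2={{t3},{t4},{t1,t3},{t1,t4},{t2,t3},{t2,t4},{t3,t5},{t4,t5},{t1,t3,t5},{t1,t4,t5},{t2,t3,t5}} V3={{t1},{t3},{t1,t3},{t1,t4},{t1,t5},{t2,t3},{t3,t5},{t1,t3,t5},{t1,t4,t5},{t2,t3,t5}}
  V12={{t3},{t1,t3},{t1,t4},{t2,t3},{t2,t4},{t3,t5},{t4,t5},{t1,t3,t5},{t1,t4,t5},{t2,t3,t5}} V13={{t1},{t3},{t1,t3},{t1,t4},{t1,t5},{t2,t3},{t3,t5},{t1,t3,t5},{t1,t4,t5},{t2,t3,t5}} V23={{t3},{t1,t3},{t1,t4},{t2,t3},{t3,t5},{t1,t3,t5},{t1,t4,t5},{t2,t3,t5}}
  V123={{t3},{t1,t3},{t1,t4},{t2,t3},{t3,t5},{t1,t3,t5},{t1,t4,t5},{t2,t3,t5}}
components per intersection:
  V1: {{t1},{t2},{t3},{t5},{t1,t3},{t1,t4},{t1,t5},{t2,t3},{t2,t4},{t2,t5},{t3,t5},{t4,t5},{t1,t3,t5},{t1,t4,t5},{t2,t3,t5}}
  V2: {{t3},{t1,t3},{t2,t3},{t3,t5},{t1,t3,t5},{t2,t3,t5}} {{t4},{t1,t4},{t2,t4},{t4,t5},{t1,t4,t5}}
  V3: {{t1},{t3},{t1,t3},{t1,t4},{t1,t5},{t2,t3},{t3,t5},{t1,t3,t5},{t1,t4,t5},{t2,t3,t5}}
  V12: {{t3},{t1,t3},{t2,t3},{t3,t5},{t1,t3,t5},{t2,t3,t5}} {{t1,t4},{t4,t5},{t1,t4,t5}} {{t2,t4}}
  V13: {{t1},{t3},{t1,t3},{t1,t4},{t1,t5},{t2,t3},{t3,t5},{t1,t3,t5},{t1,t4,t5},{t2,t3,t5}}
  V23: {{t3},{t1,t3},{t2,t3},{t3,t5},{t1,t3,t5},{t2,t3,t5}} {{t1,t4},{t1,t4,t5}}
  V123: {{t3},{t1,t3},{t2,t3},{t3,t5},{t1,t3,t5},{t2,t3,t5}} {{t1,t4},{t1,t4,t5}}
C dims 4,6,2; δ0: rk 3, SNF 1^3; δ1: rk 2, SNF 1^2
degree 0: 4−3−0 = 1 → Ȟ^0 ≅ Z
degree 1: 6−2−3 = 1 → Ȟ^1 ≅ Z
degree 2: 2−0−2 = 0 → Ȟ^2 ≅ 0


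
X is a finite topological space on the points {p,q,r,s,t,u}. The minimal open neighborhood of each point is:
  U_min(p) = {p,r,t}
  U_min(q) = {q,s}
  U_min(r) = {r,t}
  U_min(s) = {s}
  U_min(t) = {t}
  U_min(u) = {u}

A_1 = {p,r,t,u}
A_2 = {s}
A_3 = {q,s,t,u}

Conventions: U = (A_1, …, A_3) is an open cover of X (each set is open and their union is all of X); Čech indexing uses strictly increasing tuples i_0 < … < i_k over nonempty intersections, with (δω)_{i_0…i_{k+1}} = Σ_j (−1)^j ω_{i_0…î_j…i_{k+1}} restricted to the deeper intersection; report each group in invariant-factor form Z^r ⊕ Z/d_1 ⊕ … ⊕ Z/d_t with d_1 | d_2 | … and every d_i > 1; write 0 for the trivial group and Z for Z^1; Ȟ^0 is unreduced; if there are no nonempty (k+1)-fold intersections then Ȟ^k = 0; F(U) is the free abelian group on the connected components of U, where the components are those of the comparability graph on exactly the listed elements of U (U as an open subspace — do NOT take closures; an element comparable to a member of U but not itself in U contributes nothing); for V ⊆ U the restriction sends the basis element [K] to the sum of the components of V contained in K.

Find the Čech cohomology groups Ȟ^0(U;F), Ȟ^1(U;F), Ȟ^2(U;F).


Ȟ^0(U;F) ≅ Z^3, Ȟ^1(U;F) ≅ 0, Ȟ^2(U;F) ≅ 0

nerve simplices:
  A13={t,u} A23={s}
components per intersection:
  A1: {p,r,t} {u}
  A2: {s}
  A3: {q,s} {t} {u}
  A13: {t} {u}
  A23: {s}
C dims 6,3; δ0: rk 3, SNF 1^3
degree 0: 6−3−0 = 3 → Ȟ^0 ≅ Z^3
degree 1: 3−0−3 = 0 → Ȟ^1 ≅ 0
degree 2: 0−0−0 = 0 → Ȟ^2 ≅ 0


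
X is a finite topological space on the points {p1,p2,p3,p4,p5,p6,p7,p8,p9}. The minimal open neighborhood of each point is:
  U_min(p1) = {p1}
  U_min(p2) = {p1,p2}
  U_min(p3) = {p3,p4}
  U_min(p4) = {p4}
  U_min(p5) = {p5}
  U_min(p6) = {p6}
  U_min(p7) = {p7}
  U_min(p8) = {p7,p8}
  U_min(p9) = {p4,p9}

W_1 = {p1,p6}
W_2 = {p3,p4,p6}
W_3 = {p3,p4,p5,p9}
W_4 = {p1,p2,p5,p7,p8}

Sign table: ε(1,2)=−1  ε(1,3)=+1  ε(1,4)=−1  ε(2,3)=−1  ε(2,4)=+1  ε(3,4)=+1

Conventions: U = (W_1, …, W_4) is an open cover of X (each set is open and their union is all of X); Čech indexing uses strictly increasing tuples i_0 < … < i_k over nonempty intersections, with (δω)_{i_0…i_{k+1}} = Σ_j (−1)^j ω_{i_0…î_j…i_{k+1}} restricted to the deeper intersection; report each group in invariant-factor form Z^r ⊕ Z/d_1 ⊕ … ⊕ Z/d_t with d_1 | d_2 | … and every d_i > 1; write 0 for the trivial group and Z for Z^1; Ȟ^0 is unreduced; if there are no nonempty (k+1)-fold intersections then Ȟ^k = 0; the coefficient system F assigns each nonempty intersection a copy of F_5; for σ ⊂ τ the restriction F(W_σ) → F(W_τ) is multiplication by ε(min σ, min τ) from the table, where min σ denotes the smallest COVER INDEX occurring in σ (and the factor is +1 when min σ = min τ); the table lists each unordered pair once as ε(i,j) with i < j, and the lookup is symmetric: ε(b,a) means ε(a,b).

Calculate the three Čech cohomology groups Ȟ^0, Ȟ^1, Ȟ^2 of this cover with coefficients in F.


nonempty overlaps:
  W12={p6} W14={p1} W23={p3,p4} W34={p5}
C dims 4,4; δ0: rk_F5 4
degree 0: 4−4−0 = 0 → Ȟ^0 ≅ 0
degree 1: 4−0−4 = 0 → Ȟ^1 ≅ 0
degree 2: 0−0−0 = 0 → Ȟ^2 ≅ 0

Ȟ^0 = 0, Ȟ^1 = 0, Ȟ^2 = 0


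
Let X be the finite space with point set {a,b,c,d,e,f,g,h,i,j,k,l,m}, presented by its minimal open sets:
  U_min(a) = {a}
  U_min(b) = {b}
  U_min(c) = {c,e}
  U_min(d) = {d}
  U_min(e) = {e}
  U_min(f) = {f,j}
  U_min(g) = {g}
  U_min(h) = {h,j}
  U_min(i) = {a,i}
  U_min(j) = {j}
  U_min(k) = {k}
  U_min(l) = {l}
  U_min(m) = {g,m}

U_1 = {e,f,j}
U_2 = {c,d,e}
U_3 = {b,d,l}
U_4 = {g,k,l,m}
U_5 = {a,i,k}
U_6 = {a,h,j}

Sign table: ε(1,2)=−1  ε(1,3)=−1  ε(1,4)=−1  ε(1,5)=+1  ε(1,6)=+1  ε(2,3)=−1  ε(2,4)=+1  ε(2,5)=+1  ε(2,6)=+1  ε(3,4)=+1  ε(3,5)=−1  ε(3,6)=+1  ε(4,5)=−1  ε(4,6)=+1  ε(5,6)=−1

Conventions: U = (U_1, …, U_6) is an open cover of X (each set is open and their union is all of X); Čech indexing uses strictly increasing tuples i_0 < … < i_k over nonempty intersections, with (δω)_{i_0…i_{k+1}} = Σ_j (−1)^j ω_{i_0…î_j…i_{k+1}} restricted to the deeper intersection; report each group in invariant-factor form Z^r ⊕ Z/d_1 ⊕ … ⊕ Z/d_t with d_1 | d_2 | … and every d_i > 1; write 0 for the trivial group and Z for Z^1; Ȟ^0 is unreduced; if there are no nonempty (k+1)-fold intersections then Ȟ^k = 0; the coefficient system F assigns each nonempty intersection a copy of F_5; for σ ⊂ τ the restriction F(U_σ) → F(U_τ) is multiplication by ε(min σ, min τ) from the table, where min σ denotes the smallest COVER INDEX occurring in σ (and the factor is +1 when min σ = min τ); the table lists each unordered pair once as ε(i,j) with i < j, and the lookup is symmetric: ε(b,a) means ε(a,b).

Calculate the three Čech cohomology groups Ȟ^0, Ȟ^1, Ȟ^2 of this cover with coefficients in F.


nonempty overlaps:
  U12={e} U16={j} U23={d} U34={l} U45={k} U56={a}
C dims 6,6; δ0: rk_F5 5
degree 0: 6−5−0 = 1 → Ȟ^0 ≅ Z/5
degree 1: 6−0−5 = 1 → Ȟ^1 ≅ Z/5
degree 2: 0−0−0 = 0 → Ȟ^2 ≅ 0

Ȟ^0(U;F) ≅ Z/5, Ȟ^1(U;F) ≅ Z/5, Ȟ^2(U;F) ≅ 0


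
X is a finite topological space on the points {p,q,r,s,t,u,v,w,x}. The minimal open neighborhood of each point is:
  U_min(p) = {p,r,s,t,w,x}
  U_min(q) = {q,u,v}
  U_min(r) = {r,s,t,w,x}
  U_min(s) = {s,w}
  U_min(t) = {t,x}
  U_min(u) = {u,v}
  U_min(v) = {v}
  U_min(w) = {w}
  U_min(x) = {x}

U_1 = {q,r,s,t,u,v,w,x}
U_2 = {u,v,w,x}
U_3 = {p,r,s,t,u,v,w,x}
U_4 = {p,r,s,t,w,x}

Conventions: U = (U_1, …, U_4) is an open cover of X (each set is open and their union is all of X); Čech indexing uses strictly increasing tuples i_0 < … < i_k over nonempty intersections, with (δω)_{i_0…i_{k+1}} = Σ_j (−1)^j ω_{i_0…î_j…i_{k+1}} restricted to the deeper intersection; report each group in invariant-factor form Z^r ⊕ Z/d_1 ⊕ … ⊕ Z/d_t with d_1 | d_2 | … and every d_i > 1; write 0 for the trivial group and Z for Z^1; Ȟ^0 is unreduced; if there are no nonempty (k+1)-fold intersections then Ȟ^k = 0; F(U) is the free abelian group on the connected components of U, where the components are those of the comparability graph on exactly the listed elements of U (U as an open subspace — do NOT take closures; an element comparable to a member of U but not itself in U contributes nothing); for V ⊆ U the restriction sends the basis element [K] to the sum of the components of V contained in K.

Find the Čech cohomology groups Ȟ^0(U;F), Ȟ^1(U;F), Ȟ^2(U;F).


nonempty intersections:
  U12={u,v,w,x} U13={r,s,t,u,v,w,x} U14={r,s,t,w,x} U23={u,v,w,x} U24={w,x} U34={p,r,s,t,w,x}
  U123={u,v,w,x} U124={w,x} U134={r,s,t,w,x} U234={w,x}
  U1234={w,x}
components per intersection:
  U1: {q,u,v} {r,s,t,w,x}
  U2: {u,v} {w} {x}
  U3: {p,r,s,t,w,x} {u,v}
  U4: {p,r,s,t,w,x}
  U12: {u,v} {w} {x}
  U13: {r,s,t,w,x} {u,v}
  U14: {r,s,t,w,x}
  U23: {u,v} {w} {x}
  U24: {w} {x}
  U34: {p,r,s,t,w,x}
  U123: {u,v} {w} {x}
  U124: {w} {x}
  U134: {r,s,t,w,x}
  U234: {w} {x}
  U1234: {w} {x}
C dims 8,12,8,2; δ0: rk 6, SNF 1^6; δ1: rk 6, SNF 1^6; δ2: rk 2, SNF 1^2
Ȟ^0: (8−6)−0=2 ⇒ Z^2
Ȟ^1: (12−6)−6=0 ⇒ 0
Ȟ^2: (8−2)−6=0 ⇒ 0

Ȟ^0(U;F) ≅ Z^2; Ȟ^1(U;F) ≅ 0; Ȟ^2(U;F) ≅ 0


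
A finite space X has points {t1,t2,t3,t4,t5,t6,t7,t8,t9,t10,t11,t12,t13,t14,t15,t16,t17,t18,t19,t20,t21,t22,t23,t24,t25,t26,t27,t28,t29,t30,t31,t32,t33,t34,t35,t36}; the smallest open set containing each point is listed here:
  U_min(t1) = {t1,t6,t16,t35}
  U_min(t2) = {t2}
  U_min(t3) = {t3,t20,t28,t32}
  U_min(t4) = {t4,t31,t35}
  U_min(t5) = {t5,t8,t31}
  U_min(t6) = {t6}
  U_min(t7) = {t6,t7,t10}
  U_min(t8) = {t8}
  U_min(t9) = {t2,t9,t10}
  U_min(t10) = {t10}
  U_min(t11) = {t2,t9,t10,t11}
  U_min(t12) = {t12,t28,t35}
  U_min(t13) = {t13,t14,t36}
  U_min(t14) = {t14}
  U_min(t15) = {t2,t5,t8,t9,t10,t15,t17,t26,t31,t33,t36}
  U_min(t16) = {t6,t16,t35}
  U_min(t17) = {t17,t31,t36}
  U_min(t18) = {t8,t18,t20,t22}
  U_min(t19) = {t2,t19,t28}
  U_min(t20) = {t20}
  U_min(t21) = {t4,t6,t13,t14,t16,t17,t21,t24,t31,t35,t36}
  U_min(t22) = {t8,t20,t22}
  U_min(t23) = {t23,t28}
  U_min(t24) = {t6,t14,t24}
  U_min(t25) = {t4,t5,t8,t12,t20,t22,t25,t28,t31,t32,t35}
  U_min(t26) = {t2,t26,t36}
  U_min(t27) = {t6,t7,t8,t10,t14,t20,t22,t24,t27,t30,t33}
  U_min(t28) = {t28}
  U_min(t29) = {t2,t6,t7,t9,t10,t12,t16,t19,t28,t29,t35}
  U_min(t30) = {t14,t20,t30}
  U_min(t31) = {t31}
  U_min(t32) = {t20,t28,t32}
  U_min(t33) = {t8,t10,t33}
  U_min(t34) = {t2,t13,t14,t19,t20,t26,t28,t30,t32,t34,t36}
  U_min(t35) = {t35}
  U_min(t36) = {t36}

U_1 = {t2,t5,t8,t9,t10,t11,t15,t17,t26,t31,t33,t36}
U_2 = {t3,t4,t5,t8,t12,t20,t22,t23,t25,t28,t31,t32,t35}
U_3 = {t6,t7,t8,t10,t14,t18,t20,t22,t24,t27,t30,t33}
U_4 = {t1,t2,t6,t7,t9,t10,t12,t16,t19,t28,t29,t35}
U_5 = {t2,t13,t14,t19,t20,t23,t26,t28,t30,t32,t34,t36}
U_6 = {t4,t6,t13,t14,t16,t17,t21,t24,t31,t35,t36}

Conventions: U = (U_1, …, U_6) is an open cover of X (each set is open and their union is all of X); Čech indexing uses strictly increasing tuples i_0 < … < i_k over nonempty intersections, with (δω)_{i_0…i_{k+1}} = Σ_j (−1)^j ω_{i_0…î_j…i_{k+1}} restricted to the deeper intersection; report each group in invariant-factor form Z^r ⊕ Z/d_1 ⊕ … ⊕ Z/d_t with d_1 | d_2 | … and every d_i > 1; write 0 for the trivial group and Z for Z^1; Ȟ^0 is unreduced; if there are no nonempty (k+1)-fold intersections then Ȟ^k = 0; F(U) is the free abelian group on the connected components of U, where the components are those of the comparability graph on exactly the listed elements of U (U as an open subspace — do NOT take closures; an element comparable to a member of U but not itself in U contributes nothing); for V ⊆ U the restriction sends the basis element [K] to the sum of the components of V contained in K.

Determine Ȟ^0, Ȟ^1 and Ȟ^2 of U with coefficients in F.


Ȟ^0(U;F) ≅ Z; Ȟ^1(U;F) ≅ 0; Ȟ^2(U;F) ≅ Z/2

nonempty intersections:
  U12={t5,t8,t31} U13={t8,t10,t33} U14={t2,t9,t10} U15={t2,t26,t36} U16={t17,t31,t36} U23={t8,t20,t22} U24={t12,t28,t35} U25={t20,t23,t28,t32} U26={t4,t31,t35} U34={t6,t7,t10} U35={t14,t20,t30} U36={t6,t14,t24} U45={t2,t19,t28} U46={t6,t16,t35} U56={t13,t14,t36}
  U123={t8} U126={t31} U134={t10} U145={t2} U156={t36} U235={t20} U245={t28} U246={t35} U346={t6} U356={t14}
components per intersection:
  U1: {t2,t5,t8,t9,t10,t11,t15,t17,t26,t31,t33,t36}
  U2: {t3,t4,t5,t8,t12,t20,t22,t23,t25,t28,t31,t32,t35}
  U3: {t6,t7,t8,t10,t14,t18,t20,t22,t24,t27,t30,t33}
  U4: {t1,t2,t6,t7,t9,t10,t12,t16,t19,t28,t29,t35}
  U5: {t2,t13,t14,t19,t20,t23,t26,t28,t30,t32,t34,t36}
  U6: {t4,t6,t13,t14,t16,t17,t21,t24,t31,t35,t36}
  U12: {t5,t8,t31}
  U13: {t8,t10,t33}
  U14: {t2,t9,t10}
  U15: {t2,t26,t36}
  U16: {t17,t31,t36}
  U23: {t8,t20,t22}
  U24: {t12,t28,t35}
  U25: {t20,t23,t28,t32}
  U26: {t4,t31,t35}
  U34: {t6,t7,t10}
  U35: {t14,t20,t30}
  U36: {t6,t14,t24}
  U45: {t2,t19,t28}
  U46: {t6,t16,t35}
  U56: {t13,t14,t36}
  U123: {t8}
  U126: {t31}
  U134: {t10}
  U145: {t2}
  U156: {t36}
  U235: {t20}
  U245: {t28}
  U246: {t35}
  U346: {t6}
  U356: {t14}
C dims 6,15,10; δ0: rk 5, SNF 1^5; δ1: rk 10, SNF 1^9·2
Ȟ^0: (6−5)−0=1 ⇒ Z
Ȟ^1: (15−10)−5=0 ⇒ 0
Ȟ^2: (10−0)−10=0 plus torsion [2] ⇒ Z/2


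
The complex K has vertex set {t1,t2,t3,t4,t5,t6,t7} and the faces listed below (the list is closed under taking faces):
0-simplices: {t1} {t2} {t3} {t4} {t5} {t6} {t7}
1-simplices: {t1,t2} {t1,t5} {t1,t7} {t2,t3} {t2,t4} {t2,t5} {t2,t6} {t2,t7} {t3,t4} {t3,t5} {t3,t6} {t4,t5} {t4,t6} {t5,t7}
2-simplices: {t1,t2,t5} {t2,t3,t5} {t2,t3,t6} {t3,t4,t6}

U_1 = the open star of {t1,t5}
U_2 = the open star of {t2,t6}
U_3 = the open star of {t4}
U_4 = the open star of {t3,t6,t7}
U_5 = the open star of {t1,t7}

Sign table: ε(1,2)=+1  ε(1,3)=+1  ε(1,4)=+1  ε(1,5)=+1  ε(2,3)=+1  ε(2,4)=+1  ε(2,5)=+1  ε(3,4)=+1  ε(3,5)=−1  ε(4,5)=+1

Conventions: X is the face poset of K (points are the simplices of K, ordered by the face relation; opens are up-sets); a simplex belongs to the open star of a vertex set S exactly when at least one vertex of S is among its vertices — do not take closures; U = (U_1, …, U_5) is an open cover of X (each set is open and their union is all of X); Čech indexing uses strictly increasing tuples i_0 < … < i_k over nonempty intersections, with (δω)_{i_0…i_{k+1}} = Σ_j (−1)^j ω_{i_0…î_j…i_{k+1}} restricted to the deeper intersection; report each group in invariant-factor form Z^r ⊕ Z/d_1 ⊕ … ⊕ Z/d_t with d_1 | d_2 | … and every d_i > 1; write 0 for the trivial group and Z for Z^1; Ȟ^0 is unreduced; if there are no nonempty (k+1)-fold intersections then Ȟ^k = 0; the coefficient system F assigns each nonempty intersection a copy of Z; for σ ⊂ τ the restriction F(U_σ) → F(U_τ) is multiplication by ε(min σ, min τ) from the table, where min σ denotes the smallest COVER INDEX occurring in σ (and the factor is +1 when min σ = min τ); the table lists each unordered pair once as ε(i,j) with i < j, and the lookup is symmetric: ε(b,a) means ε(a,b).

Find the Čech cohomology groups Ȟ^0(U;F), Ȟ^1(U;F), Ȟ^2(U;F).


Ȟ^0 ≅ Z, Ȟ^1 ≅ Z and Ȟ^2 ≅ Z

nonempty intersections:
  U1={{t1},{t5},{t1,t2},{t1,t5},{t1,t7},{t2,t5},{t3,t5},{t4,t5},{t5,t7},{t1,t2,t5},{t2,t3,t5}} U2={{t2},{t6},{t1,t2},{t2,t3},{t2,t4},{t2,t5},{t2,t6},{t2,t7},{t3,t6},{t4,t6},{t1,t2,t5},{t2,t3,t5},{t2,t3,t6},{t3,t4,t6}} U3={{t4},{t2,t4},{t3,t4},{t4,t5},{t4,t6},{t3,t4,t6}} U4={{t3},{t6},{t7},{t1,t7},{t2,t3},{t2,t6},{t2,t7},{t3,t4},{t3,t5},{t3,t6},{t4,t6},{t5,t7},{t2,t3,t5},{t2,t3,t6},{t3,t4,t6}} U5={{t1},{t7},{t1,t2},{t1,t5},{t1,t7},{t2,t7},{t5,t7},{t1,t2,t5}}
  U12={{t1,t2},{t2,t5},{t1,t2,t5},{t2,t3,t5}} U13={{t4,t5}} U14={{t1,t7},{t3,t5},{t5,t7},{t2,t3,t5}} U15={{t1},{t1,t2},{t1,t5},{t1,t7},{t5,t7},{t1,t2,t5}} U23={{t2,t4},{t4,t6},{t3,t4,t6}} U24={{t6},{t2,t3},{t2,t6},{t2,t7},{t3,t6},{t4,t6},{t2,t3,t5},{t2,t3,t6},{t3,t4,t6}} U25={{t1,t2},{t2,t7},{t1,t2,t5}} U34={{t3,t4},{t4,t6},{t3,t4,t6}} U45={{t7},{t1,t7},{t2,t7},{t5,t7}}
  U124={{t2,t3,t5}} U125={{t1,t2},{t1,t2,t5}} U145={{t1,t7},{t5,t7}} U234={{t4,t6},{t3,t4,t6}} U245={{t2,t7}}
C dims 5,9,5; δ0: rk 4, SNF 1^4; δ1: rk 4, SNF 1^4
Ȟ^0: (5−4)−0=1 ⇒ Z
Ȟ^1: (9−4)−4=1 ⇒ Z
Ȟ^2: (5−0)−4=1 ⇒ Z


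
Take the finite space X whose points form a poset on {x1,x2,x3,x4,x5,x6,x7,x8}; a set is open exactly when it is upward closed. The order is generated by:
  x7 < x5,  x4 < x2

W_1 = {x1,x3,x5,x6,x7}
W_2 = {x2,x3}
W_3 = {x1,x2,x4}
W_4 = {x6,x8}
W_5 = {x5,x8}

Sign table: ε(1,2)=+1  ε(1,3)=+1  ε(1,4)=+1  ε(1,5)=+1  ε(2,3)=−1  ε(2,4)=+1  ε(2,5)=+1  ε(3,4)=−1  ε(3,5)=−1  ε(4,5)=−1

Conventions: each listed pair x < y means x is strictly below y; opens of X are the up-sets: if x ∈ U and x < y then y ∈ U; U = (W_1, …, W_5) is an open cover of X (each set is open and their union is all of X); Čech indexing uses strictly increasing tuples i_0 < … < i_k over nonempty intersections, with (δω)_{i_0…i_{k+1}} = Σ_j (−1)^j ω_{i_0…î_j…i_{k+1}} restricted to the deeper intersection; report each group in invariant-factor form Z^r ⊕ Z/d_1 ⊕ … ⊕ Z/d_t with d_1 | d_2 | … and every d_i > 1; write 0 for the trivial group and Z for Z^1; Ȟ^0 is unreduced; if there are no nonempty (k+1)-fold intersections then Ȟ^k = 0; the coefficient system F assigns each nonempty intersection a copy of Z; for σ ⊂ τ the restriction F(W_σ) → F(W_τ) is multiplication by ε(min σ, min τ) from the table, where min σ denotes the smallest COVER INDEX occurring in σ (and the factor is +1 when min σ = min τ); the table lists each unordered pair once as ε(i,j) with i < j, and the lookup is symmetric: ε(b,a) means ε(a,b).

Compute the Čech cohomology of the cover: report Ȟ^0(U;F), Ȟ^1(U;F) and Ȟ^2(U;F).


intersection data:
  W12={x3} W13={x1} W14={x6} W15={x5} W23={x2} W45={x8}
C dims 5,6; δ0: rk 5, SNF 1^4·2
Ȟ^0 = (5 − 5) − 0 = 0, so Ȟ^0 ≅ 0
Ȟ^1 = (6 − 0) − 5 = 1 plus torsion [2], so Ȟ^1 ≅ Z ⊕ Z/2
Ȟ^2 = (0 − 0) − 0 = 0, so Ȟ^2 ≅ 0

Ȟ^0(U;F) ≅ 0, Ȟ^1(U;F) ≅ Z ⊕ Z/2, Ȟ^2(U;F) ≅ 0


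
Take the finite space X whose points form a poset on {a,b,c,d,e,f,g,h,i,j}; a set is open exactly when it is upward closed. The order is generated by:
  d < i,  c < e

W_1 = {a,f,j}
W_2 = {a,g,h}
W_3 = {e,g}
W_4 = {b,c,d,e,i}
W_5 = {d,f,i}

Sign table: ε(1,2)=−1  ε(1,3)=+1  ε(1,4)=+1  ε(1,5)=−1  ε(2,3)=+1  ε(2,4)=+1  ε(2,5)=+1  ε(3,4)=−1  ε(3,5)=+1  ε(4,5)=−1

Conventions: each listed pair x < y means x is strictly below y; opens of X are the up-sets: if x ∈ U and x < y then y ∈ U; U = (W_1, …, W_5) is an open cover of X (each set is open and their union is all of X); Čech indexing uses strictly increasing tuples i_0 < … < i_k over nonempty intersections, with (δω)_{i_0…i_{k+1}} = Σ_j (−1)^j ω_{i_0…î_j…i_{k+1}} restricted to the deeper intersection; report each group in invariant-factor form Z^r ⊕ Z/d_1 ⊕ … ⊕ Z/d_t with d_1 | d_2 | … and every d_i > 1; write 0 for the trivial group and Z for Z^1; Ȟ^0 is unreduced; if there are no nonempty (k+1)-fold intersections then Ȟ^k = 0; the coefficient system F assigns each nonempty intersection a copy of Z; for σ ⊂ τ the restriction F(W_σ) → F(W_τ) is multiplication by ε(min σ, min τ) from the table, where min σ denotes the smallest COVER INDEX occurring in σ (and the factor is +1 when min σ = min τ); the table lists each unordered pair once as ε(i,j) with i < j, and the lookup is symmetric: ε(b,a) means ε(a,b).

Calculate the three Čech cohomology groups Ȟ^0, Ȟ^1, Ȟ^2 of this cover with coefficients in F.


Ȟ^0(U;F) ≅ Z,  Ȟ^1(U;F) ≅ Z,  Ȟ^2(U;F) ≅ 0

cover nerve:
  W12={a} W15={f} W23={g} W34={e} W45={d,i}
C dims 5,5; δ0: rk 4, SNF 1^4
Ȟ^0: (5−4)−0=1 ⇒ Z
Ȟ^1: (5−0)−4=1 ⇒ Z
Ȟ^2: (0−0)−0=0 ⇒ 0


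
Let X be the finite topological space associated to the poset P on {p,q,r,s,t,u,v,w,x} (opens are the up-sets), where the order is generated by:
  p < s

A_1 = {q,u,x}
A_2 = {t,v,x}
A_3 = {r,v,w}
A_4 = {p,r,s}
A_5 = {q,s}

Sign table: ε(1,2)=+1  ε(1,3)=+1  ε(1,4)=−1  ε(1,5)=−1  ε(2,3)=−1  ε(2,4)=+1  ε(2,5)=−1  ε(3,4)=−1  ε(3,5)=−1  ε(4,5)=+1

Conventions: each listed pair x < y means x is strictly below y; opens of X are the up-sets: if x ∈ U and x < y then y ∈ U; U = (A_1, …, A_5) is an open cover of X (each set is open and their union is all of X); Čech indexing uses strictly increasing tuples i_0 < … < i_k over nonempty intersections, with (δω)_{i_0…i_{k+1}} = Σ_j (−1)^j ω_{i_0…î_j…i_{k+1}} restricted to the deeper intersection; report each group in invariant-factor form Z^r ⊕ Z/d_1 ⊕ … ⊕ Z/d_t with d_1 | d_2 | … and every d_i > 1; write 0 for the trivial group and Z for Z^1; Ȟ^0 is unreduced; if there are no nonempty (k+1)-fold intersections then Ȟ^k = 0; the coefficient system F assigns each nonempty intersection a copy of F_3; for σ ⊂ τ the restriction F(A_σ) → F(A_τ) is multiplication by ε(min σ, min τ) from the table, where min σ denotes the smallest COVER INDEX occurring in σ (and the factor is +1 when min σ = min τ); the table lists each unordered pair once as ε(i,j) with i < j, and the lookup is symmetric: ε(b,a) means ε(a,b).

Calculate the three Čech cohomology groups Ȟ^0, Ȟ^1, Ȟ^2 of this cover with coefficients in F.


nerve simplices:
  A12={x} A15={q} A23={v} A34={r} A45={s}
C dims 5,5; δ0: rk_F3 5
degree 0: 5−5−0 = 0 → Ȟ^0 ≅ 0
degree 1: 5−0−5 = 0 → Ȟ^1 ≅ 0
degree 2: 0−0−0 = 0 → Ȟ^2 ≅ 0

Ȟ^0 = 0; Ȟ^1 = 0; Ȟ^2 = 0


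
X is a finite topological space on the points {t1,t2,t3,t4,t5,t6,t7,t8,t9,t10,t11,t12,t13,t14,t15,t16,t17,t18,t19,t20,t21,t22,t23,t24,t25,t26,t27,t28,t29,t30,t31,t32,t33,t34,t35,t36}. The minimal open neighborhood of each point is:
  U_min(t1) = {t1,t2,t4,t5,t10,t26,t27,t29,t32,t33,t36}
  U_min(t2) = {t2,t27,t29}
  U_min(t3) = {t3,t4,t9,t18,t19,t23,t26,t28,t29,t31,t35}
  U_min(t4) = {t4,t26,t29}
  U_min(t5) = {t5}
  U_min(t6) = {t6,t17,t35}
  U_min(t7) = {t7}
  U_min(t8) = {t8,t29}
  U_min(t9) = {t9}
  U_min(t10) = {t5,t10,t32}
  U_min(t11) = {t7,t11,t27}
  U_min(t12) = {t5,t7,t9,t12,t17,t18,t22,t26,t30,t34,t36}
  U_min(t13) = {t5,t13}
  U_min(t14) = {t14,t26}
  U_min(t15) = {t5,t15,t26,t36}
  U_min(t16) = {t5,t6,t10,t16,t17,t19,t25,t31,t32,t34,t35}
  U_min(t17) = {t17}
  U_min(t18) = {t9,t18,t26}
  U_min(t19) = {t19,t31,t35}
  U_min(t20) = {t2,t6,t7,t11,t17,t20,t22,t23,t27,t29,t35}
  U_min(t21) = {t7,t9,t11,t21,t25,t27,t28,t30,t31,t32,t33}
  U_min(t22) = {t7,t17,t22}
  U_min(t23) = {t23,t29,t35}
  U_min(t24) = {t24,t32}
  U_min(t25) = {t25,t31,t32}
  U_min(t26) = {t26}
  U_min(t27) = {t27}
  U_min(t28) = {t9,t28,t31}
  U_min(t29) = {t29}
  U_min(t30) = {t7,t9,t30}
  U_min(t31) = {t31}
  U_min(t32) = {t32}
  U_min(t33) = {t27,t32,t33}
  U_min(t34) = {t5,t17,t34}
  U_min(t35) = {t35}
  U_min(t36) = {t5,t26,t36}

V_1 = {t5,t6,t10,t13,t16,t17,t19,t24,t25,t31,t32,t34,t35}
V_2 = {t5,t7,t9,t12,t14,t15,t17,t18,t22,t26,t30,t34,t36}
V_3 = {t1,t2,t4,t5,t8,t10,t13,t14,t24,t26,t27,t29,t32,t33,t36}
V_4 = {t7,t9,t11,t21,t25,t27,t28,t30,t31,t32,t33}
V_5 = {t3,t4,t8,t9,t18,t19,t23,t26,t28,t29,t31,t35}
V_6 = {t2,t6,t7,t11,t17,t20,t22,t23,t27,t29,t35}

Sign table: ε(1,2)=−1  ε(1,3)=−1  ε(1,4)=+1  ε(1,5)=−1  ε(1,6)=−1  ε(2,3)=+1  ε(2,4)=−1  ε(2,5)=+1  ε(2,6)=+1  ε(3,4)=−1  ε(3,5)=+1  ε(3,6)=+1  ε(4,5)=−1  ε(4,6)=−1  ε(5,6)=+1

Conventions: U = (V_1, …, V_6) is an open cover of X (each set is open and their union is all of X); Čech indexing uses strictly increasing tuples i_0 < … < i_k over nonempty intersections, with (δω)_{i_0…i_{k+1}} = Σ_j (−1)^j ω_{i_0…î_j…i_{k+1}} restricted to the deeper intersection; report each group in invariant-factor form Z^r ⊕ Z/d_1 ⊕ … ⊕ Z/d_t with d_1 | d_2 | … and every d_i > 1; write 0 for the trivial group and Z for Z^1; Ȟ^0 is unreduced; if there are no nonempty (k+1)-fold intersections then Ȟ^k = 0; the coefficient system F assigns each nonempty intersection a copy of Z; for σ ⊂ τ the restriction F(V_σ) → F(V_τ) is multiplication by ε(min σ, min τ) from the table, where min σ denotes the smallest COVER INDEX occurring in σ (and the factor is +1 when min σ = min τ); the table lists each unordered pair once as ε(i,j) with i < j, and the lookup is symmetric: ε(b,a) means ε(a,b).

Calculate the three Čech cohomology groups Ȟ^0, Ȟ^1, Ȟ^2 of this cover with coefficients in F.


Ȟ^0 ≅ Z, Ȟ^1 ≅ 0, Ȟ^2 ≅ Z/2

nerve simplices:
  V12={t5,t17,t34} V13={t5,t10,t13,t24,t32} V14={t25,t31,t32} V15={t19,t31,t35} V16={t6,t17,t35} V23={t5,t14,t26,t36} V24={t7,t9,t30} V25={t9,t18,t26} V26={t7,t17,t22} V34={t27,t32,t33} V35={t4,t8,t26,t29} V36={t2,t27,t29} V45={t9,t28,t31} V46={t7,t11,t27} V56={t23,t29,t35}
  V123={t5} V126={t17} V134={t32} V145={t31} V156={t35} V235={t26} V245={t9} V246={t7} V346={t27} V356={t29}
C dims 6,15,10; δ0: rk 5, SNF 1^5; δ1: rk 10, SNF 1^9·2
degree 0: 6−5−0 = 1 → Ȟ^0 ≅ Z
degree 1: 15−10−5 = 0 → Ȟ^1 ≅ 0
degree 2: 10−0−10 = 0 plus torsion [2] → Ȟ^2 ≅ Z/2


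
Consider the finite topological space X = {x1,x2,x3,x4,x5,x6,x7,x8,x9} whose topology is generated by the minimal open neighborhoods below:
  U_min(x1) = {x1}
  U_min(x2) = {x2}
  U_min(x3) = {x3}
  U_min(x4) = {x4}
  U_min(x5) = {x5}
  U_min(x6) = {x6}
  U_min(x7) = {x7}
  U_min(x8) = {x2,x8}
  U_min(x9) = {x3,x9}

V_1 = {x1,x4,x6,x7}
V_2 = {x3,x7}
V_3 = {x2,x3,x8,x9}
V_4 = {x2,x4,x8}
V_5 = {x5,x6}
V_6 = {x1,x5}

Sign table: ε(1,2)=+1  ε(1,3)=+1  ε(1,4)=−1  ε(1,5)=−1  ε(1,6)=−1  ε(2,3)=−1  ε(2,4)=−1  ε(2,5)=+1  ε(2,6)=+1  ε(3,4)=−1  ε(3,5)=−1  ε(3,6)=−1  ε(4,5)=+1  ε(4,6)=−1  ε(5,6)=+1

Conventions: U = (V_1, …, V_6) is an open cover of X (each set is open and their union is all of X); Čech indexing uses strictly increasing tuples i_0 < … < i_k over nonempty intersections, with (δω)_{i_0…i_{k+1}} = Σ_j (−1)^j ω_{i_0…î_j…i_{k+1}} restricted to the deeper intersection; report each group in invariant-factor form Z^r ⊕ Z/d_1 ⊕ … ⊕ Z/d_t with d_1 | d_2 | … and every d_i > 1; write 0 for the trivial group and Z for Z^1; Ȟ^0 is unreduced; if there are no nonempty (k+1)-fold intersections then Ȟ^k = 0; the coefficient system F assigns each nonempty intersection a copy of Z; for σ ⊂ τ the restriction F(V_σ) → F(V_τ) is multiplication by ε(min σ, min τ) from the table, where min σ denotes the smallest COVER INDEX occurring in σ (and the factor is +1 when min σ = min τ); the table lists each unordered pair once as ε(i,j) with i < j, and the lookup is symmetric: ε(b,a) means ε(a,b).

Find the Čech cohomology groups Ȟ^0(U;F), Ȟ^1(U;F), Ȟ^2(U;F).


Ȟ^0 ≅ 0; Ȟ^1 ≅ Z ⊕ Z/2; Ȟ^2 ≅ 0

nonempty intersections:
  V12={x7} V14={x4} V15={x6} V16={x1} V23={x3} V34={x2,x8} V56={x5}
C dims 6,7; δ0: rk 6, SNF 1^5·2
Ȟ^0: (6−6)−0=0 ⇒ 0
Ȟ^1: (7−0)−6=1 plus torsion [2] ⇒ Z ⊕ Z/2
Ȟ^2: (0−0)−0=0 ⇒ 0


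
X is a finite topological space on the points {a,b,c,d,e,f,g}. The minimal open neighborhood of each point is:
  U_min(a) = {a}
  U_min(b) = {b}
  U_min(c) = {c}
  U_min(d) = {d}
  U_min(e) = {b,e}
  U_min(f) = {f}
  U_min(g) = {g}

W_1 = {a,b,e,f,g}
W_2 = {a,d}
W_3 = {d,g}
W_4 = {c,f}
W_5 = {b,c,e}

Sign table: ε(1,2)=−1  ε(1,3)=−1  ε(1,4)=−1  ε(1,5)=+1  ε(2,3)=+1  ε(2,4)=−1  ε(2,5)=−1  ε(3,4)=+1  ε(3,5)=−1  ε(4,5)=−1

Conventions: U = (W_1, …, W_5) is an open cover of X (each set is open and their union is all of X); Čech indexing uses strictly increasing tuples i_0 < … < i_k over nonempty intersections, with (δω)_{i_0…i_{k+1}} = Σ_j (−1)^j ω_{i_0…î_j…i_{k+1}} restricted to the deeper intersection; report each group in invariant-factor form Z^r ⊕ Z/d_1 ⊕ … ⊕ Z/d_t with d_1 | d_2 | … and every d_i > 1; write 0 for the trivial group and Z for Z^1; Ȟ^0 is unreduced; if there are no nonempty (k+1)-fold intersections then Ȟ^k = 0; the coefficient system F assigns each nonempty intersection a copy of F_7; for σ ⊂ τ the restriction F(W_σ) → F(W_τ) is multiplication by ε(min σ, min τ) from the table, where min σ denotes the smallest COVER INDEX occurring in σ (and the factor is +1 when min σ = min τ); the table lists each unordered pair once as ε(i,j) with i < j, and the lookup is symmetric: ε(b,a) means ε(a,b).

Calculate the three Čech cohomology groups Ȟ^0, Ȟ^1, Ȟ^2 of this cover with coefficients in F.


Ȟ^0 = Z/7, Ȟ^1 = Z/7 ⊕ Z/7, Ȟ^2 = 0

nerve simplices:
  W12={a} W13={g} W14={f} W15={b,e} W23={d} W45={c}
C dims 5,6; δ0: rk_F7 4
degree 0: 5−4−0 = 1 → Ȟ^0 ≅ Z/7
degree 1: 6−0−4 = 2 → Ȟ^1 ≅ Z/7 ⊕ Z/7
degree 2: 0−0−0 = 0 → Ȟ^2 ≅ 0


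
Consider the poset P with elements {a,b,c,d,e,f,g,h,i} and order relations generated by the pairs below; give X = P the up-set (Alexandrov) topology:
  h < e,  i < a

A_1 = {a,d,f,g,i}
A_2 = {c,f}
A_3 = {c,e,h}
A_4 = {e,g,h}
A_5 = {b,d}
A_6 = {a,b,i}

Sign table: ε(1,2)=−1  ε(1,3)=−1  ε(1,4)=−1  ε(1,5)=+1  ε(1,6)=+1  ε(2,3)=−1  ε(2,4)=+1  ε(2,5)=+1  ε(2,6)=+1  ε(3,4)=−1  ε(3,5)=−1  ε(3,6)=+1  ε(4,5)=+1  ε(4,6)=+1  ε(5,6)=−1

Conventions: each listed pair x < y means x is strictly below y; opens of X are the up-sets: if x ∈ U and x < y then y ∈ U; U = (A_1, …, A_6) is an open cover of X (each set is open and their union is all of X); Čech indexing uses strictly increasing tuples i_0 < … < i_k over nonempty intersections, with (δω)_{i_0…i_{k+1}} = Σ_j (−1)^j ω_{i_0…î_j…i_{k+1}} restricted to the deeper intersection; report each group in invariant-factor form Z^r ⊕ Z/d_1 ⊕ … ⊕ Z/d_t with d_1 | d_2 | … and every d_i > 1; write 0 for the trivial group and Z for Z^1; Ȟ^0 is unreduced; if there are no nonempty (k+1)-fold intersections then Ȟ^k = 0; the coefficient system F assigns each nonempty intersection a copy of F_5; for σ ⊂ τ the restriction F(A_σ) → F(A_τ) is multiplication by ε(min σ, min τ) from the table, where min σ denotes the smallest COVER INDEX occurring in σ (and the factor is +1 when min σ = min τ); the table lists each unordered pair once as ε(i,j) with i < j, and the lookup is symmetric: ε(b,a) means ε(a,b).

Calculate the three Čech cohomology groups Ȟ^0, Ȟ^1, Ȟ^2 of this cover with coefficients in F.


Ȟ^0 = 0, Ȟ^1 = Z/5 and Ȟ^2 = 0

nonempty intersections:
  A12={f} A14={g} A15={d} A16={a,i} A23={c} A34={e,h} A56={b}
C dims 6,7; δ0: rk_F5 6
Ȟ^0: (6−6)−0=0 ⇒ 0
Ȟ^1: (7−0)−6=1 ⇒ Z/5
Ȟ^2: (0−0)−0=0 ⇒ 0


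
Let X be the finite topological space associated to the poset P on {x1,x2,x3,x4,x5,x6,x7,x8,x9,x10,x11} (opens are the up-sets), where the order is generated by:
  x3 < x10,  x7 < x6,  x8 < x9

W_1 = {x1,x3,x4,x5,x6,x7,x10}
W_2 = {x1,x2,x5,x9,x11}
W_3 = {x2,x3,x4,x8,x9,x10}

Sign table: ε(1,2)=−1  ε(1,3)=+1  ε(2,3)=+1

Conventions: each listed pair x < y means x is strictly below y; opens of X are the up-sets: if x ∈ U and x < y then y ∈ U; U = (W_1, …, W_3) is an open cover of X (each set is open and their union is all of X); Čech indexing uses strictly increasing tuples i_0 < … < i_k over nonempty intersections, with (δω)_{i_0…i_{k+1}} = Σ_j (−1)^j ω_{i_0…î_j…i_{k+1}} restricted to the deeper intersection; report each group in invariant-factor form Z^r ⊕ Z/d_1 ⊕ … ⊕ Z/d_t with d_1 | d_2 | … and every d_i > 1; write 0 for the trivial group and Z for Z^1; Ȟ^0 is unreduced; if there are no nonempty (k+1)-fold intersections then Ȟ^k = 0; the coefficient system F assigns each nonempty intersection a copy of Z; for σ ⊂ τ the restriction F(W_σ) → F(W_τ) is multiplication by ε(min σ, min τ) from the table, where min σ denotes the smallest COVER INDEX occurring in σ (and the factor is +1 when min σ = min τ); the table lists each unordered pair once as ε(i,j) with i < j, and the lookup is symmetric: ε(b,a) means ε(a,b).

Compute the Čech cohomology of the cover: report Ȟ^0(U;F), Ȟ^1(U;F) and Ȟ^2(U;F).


Ȟ^0 ≅ 0, Ȟ^1 ≅ Z/2, Ȟ^2 ≅ 0

cover nerve:
  W12={x1,x5} W13={x3,x4,x10} W23={x2,x9}
C dims 3,3; δ0: rk 3, SNF 1^2·2
Ȟ^0: (3−3)−0=0 ⇒ 0
Ȟ^1: (3−0)−3=0 plus torsion [2] ⇒ Z/2
Ȟ^2: (0−0)−0=0 ⇒ 0


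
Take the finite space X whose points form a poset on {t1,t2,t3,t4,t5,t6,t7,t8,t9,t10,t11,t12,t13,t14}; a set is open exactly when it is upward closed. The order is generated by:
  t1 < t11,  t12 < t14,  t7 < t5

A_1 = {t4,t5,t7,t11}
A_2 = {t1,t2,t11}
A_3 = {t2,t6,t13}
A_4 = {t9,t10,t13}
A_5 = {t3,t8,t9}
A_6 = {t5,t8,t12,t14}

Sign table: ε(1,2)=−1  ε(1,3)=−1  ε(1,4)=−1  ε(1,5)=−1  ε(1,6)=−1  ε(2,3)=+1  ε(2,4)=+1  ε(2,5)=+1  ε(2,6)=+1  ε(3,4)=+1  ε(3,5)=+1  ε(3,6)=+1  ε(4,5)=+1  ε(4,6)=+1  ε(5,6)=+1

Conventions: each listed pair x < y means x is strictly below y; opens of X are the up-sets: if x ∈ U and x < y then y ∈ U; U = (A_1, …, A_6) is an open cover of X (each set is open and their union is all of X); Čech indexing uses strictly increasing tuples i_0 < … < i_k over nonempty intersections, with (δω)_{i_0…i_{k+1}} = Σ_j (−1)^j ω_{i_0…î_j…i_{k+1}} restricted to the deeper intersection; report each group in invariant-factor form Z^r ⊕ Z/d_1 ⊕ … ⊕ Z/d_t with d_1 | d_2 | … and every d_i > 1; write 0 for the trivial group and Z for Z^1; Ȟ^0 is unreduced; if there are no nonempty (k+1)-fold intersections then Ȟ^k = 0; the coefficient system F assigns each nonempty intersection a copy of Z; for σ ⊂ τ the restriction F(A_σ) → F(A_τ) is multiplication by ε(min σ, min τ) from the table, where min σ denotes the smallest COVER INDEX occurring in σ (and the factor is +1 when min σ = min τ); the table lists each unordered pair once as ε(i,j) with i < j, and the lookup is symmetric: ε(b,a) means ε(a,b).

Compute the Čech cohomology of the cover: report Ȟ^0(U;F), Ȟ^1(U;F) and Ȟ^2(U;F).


Ȟ^0 = Z,  Ȟ^1 = Z,  Ȟ^2 = 0

cover nerve:
  A12={t11} A16={t5} A23={t2} A34={t13} A45={t9} A56={t8}
C dims 6,6; δ0: rk 5, SNF 1^5
Ȟ^0: (6−5)−0=1 ⇒ Z
Ȟ^1: (6−0)−5=1 ⇒ Z
Ȟ^2: (0−0)−0=0 ⇒ 0


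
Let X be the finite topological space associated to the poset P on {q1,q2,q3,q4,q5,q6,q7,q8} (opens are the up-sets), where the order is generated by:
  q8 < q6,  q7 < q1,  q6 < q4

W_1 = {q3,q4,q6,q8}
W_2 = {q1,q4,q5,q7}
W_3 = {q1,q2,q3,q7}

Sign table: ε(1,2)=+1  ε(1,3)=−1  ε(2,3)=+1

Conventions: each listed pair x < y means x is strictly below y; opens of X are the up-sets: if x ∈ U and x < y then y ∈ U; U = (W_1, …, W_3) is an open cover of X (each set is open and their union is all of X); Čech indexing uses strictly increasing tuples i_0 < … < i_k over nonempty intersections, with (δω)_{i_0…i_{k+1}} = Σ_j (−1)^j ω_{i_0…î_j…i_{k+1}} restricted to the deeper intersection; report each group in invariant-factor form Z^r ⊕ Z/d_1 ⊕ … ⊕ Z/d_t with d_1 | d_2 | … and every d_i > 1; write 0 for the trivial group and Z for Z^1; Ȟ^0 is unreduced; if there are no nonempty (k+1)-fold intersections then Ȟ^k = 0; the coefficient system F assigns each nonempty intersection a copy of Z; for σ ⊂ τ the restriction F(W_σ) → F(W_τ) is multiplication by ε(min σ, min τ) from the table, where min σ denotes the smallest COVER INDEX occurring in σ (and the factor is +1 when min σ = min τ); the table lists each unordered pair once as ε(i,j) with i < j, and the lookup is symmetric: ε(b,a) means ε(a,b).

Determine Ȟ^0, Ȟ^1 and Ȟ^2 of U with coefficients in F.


nerve of the cover:
  W12={q4} W13={q3} W23={q1,q7}
C dims 3,3; δ0: rk 3, SNF 1^2·2
Ȟ^0 = (3 − 3) − 0 = 0, so Ȟ^0 ≅ 0
Ȟ^1 = (3 − 0) − 3 = 0 plus torsion [2], so Ȟ^1 ≅ Z/2
Ȟ^2 = (0 − 0) − 0 = 0, so Ȟ^2 ≅ 0

Ȟ^0 ≅ 0, Ȟ^1 ≅ Z/2, Ȟ^2 ≅ 0


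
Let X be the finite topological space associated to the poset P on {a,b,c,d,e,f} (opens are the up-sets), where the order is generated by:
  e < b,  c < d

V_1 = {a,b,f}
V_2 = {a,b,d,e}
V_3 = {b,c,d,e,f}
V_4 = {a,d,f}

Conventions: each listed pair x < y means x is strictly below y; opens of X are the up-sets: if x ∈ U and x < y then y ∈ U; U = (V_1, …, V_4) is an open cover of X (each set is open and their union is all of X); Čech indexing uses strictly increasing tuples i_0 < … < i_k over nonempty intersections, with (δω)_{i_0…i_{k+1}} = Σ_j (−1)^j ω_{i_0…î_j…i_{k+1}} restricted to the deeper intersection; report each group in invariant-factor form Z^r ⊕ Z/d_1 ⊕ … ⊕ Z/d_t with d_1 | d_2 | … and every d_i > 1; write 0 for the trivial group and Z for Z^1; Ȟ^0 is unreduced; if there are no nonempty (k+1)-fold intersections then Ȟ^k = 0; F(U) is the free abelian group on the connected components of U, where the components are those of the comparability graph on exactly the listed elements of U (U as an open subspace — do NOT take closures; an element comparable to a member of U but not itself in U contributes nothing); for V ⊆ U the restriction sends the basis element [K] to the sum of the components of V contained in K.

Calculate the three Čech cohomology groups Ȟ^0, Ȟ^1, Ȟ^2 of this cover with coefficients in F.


Ȟ^0(U;F) ≅ Z^4, Ȟ^1(U;F) ≅ 0, Ȟ^2(U;F) ≅ 0

intersection data:
  V12={a,b} V13={b,f} V14={a,f} V23={b,d,e} V24={a,d} V34={d,f}
  V123={b} V124={a} V134={f} V234={d}
components per intersection:
  V1: {a} {b} {f}
  V2: {a} {b,e} {d}
  V3: {b,e} {c,d} {f}
  V4: {a} {d} {f}
  V12: {a} {b}
  V13: {b} {f}
  V14: {a} {f}
  V23: {b,e} {d}
  V24: {a} {d}
  V34: {d} {f}
  V123: {b}
  V124: {a}
  V134: {f}
  V234: {d}
C dims 12,12,4; δ0: rk 8, SNF 1^8; δ1: rk 4, SNF 1^4
Ȟ^0 = (12 − 8) − 0 = 4, so Ȟ^0 ≅ Z^4
Ȟ^1 = (12 − 4) − 8 = 0, so Ȟ^1 ≅ 0
Ȟ^2 = (4 − 0) − 4 = 0, so Ȟ^2 ≅ 0


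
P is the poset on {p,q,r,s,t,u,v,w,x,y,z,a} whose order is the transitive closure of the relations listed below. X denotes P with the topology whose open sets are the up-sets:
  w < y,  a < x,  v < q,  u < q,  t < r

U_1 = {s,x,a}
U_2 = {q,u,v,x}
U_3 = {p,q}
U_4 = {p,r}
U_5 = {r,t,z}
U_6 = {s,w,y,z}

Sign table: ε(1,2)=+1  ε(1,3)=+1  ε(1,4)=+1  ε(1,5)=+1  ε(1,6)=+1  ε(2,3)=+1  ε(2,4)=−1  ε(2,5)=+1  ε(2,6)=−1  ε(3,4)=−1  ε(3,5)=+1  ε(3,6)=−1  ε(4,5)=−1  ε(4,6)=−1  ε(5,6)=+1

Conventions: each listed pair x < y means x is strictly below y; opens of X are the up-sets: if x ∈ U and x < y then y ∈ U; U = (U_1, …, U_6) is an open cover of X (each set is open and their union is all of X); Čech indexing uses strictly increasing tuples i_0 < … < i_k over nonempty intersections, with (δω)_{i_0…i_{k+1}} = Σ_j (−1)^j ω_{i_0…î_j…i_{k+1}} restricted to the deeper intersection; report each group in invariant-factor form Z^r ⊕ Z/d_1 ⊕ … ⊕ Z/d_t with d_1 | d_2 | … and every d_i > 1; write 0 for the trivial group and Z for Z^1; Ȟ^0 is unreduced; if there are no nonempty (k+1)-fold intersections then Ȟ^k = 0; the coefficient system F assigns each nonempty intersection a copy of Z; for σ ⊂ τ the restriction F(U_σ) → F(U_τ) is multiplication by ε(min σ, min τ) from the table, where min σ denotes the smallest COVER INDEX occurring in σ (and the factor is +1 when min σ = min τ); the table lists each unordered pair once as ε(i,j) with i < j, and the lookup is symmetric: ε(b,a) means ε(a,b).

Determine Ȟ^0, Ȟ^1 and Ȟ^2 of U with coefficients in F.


Ȟ^0(U;F) ≅ Z,  Ȟ^1(U;F) ≅ Z,  Ȟ^2(U;F) ≅ 0

nerve of the cover:
  U12={x} U16={s} U23={q} U34={p} U45={r} U56={z}
C dims 6,6; δ0: rk 5, SNF 1^5
Ȟ^0 = (6 − 5) − 0 = 1, so Ȟ^0 ≅ Z
Ȟ^1 = (6 − 0) − 5 = 1, so Ȟ^1 ≅ Z
Ȟ^2 = (0 − 0) − 0 = 0, so Ȟ^2 ≅ 0
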